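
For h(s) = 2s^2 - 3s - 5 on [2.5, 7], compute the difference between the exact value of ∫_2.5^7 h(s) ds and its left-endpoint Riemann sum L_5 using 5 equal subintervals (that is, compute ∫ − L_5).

Exact integral: ∫_2.5^7 h(s) ds = 131.625.
L_5 = 100.44.
Error = 131.625 − 100.44 = 31.185.

31.185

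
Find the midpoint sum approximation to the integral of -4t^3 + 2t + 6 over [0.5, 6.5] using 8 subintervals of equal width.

Δt = (6.5 − 0.5)/8 = 0.75.
Midpoints: 0.875, 1.625, 2.375, 3.125, 3.875, 4.625, 5.375, 6.125.
f(0.875) = 5.0703125, f(1.625) = -7.9140625, f(2.375) = -42.8359375, f(3.125) = -109.8203125, f(3.875) = -218.9921875, f(4.625) = -380.4765625, f(5.375) = -604.3984375, f(6.125) = -900.8828125.
Sum = Δt · [f(0.875) + f(1.625) + f(2.375) + ...].
Sum = -1695.1875.

-1695.1875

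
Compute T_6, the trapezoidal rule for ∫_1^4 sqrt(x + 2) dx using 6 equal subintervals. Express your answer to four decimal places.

Δx = (4 − 1)/6 = 0.5.
f(1) ≈ 1.7321, f(1.5) ≈ 1.8708, f(2) ≈ 2.0000, f(2.5) ≈ 2.1213, f(3) ≈ 2.2361, f(3.5) ≈ 2.3452, f(4) ≈ 2.4495.
T_6 = (Δx/2)·[f(x_0) + 2f(x_1) + ... + 2f(x_{5}) + f(x_6)].
Sum ≈ 6.3321.

6.3321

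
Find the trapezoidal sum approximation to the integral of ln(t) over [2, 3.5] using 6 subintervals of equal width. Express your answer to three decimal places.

1.497

Δt = (3.5 − 2)/6 = 0.25.
f(2) ≈ 0.693, f(2.25) ≈ 0.811, f(2.5) ≈ 0.916, f(2.75) ≈ 1.012, f(3) ≈ 1.099, f(3.25) ≈ 1.179, f(3.5) ≈ 1.253.
T_6 = (Δt/2)·[f(t_0) + 2f(t_1) + ... + 2f(t_{5}) + f(t_6)].
Sum ≈ 1.497.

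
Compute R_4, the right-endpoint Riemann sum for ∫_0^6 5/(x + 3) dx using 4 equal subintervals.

Δx = (6 − 0)/4 = 1.5.
Right endpoints: 1.5, 3, 4.5, 6.
f(1.5) = 10/9, f(3) = 5/6, f(4.5) = 2/3, f(6) = 5/9.
Sum = Δx · [f(1.5) + f(3) + f(4.5) + f(6)].
Sum = 4.75.

4.75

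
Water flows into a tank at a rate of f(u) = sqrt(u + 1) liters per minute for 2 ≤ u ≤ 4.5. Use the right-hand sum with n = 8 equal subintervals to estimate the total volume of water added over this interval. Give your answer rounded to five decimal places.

Δu = (4.5 − 2)/8 = 0.3125.
Right endpoints: 2.3125, 2.625, 2.9375, 3.25, 3.5625, 3.875, 4.1875, 4.5.
f(2.3125) ≈ 1.82003, f(2.625) ≈ 1.90394, f(2.9375) ≈ 1.98431, f(3.25) ≈ 2.06155, f(3.5625) ≈ 2.13600, f(3.875) ≈ 2.20794, f(4.1875) ≈ 2.27761, f(4.5) ≈ 2.34521.
Sum = Δu · [f(2.3125) + f(2.625) + f(2.9375) + ...].
Sum ≈ 5.23019.

5.23019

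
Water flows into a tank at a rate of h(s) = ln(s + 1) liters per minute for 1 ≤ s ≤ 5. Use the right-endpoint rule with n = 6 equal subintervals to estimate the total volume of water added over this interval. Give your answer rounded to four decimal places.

Δs = (5 − 1)/6 = 2/3.
Right endpoints: 5/3, 7/3, 3, 11/3, 13/3, 5.
h(5/3) ≈ 0.9808, h(7/3) ≈ 1.2040, h(3) ≈ 1.3863, h(11/3) ≈ 1.5404, h(13/3) ≈ 1.6740, h(5) ≈ 1.7918.
Sum = Δs · [h(5/3) + h(7/3) + h(3) + ...].
Sum ≈ 5.7182.

5.7182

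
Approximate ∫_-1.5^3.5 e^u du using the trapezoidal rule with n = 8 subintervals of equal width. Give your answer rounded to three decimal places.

33.956

Δu = (3.5 − (-1.5))/8 = 0.625.
f(-1.5) ≈ 0.223, f(-0.875) ≈ 0.417, f(-0.25) ≈ 0.779, f(0.375) ≈ 1.455, f(1) ≈ 2.718, f(1.625) ≈ 5.078, f(2.25) ≈ 9.488, f(2.875) ≈ 17.725, f(3.5) ≈ 33.115.
T_8 = (Δu/2)·[f(u_0) + 2f(u_1) + ... + 2f(u_{7}) + f(u_8)].
Sum ≈ 33.956.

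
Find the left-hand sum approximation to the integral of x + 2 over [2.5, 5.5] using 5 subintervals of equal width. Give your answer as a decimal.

Δx = (5.5 − 2.5)/5 = 0.6.
Left endpoints: 2.5, 3.1, 3.7, 4.3, 4.9.
f(2.5) = 4.5, f(3.1) = 5.1, f(3.7) = 5.7, f(4.3) = 6.3, f(4.9) = 6.9.
Sum = Δx · [f(2.5) + f(3.1) + f(3.7) + f(4.3) + f(4.9)].
Sum = 17.1.

17.1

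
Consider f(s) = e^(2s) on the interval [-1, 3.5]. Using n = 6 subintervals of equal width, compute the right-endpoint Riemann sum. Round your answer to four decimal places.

Δs = (3.5 − (-1))/6 = 0.75.
Right endpoints: -0.25, 0.5, 1.25, 2, 2.75, 3.5.
f(-0.25) ≈ 0.6065, f(0.5) ≈ 2.7183, f(1.25) ≈ 12.1825, f(2) ≈ 54.5982, f(2.75) ≈ 244.6919, f(3.5) ≈ 1096.6332.
Sum = Δs · [f(-0.25) + f(0.5) + f(1.25) + ...].
Sum ≈ 1058.5729.

1058.5729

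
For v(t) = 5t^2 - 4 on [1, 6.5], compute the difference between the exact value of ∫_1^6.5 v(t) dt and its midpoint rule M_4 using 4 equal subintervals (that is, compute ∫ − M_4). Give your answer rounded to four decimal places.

Exact integral: ∫_1^6.5 v(t) dt ≈ 434.041667.
M_4 ≈ 429.708984.
Error ≈ 434.041667 − 429.708984 ≈ 4.3327.

4.3327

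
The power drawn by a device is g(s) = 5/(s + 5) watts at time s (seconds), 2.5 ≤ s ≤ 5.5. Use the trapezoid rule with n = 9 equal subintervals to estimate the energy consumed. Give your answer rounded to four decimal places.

1.6828

Δs = (5.5 − 2.5)/9 = 1/3.
g(2.5) = 2/3, g(17/6) = 30/47, g(19/6) = 30/49, g(3.5) = 10/17, g(23/6) = 30/53, g(25/6) = 6/11, g(4.5) = 10/19, g(29/6) = 30/59, g(31/6) = 30/61, g(5.5) = 10/21.
T_9 = (Δs/2)·[g(s_0) + 2g(s_1) + ... + 2g(s_{8}) + g(s_9)].
Sum ≈ 1.6828.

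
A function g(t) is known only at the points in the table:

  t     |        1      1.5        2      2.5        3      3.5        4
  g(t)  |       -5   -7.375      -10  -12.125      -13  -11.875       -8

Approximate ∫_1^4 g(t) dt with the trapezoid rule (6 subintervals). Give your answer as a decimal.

-30.4375

Δt = 0.5.
T_6 = (0.5/2)·[(-5) + 2·(-7.375) + 2·(-10) + 2·(-12.125) + 2·(-13) + 2·(-11.875) + (-8)] = -30.4375.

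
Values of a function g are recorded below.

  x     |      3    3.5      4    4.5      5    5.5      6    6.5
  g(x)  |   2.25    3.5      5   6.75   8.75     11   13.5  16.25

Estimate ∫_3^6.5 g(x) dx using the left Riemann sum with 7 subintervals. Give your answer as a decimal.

Δx = 0.5.
Sum = 0.5·[2.25 + 3.5 + 5 + 6.75 + 8.75 + 11 + 13.5] = 25.375.

25.375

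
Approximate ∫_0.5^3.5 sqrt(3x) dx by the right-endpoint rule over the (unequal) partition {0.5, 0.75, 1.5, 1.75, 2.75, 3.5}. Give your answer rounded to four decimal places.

Subinterval widths: 0.25, 0.75, 0.25, 1, 0.75.
Right endpoints: 0.75, 1.5, 1.75, 2.75, 3.5.
f(0.75) ≈ 1.5000, f(1.5) ≈ 2.1213, f(1.75) ≈ 2.2913, f(2.75) ≈ 2.8723, f(3.5) ≈ 3.2404.
Sum = Σ Δx_i · f(x_i).
Sum ≈ 7.8414.

7.8414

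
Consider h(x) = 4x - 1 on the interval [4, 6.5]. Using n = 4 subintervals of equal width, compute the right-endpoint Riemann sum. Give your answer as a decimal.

53.125

Δx = (6.5 − 4)/4 = 0.625.
Right endpoints: 4.625, 5.25, 5.875, 6.5.
h(4.625) = 17.5, h(5.25) = 20, h(5.875) = 22.5, h(6.5) = 25.
Sum = Δx · [h(4.625) + h(5.25) + h(5.875) + h(6.5)].
Sum = 53.125.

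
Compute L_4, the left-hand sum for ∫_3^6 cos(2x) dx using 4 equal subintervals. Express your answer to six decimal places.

Δx = (6 − 3)/4 = 0.75.
Left endpoints: 3, 3.75, 4.5, 5.25.
f(3) ≈ 0.960170, f(3.75) ≈ 0.346635, f(4.5) ≈ -0.911130, f(5.25) ≈ -0.475537.
Sum = Δx · [f(3) + f(3.75) + f(4.5) + f(5.25)].
Sum ≈ -0.059896.

-0.059896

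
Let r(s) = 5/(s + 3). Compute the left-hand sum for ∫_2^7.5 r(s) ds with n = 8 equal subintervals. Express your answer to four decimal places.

Δs = (7.5 − 2)/8 = 0.6875.
Left endpoints: 2, 2.6875, 3.375, 4.0625, 4.75, 5.4375, 6.125, 6.8125.
r(2) = 1, r(2.6875) = 80/91, r(3.375) = 40/51, r(4.0625) = 80/113, r(4.75) = 20/31, r(5.4375) = 16/27, r(6.125) = 40/73, r(6.8125) = 80/157.
Sum = Δs · [r(2) + r(2.6875) + r(3.375) + ...].
Sum ≈ 3.8958.

3.8958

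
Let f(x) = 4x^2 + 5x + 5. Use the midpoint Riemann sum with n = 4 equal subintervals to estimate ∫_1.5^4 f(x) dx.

127.3828125

Δx = (4 − 1.5)/4 = 0.625.
Midpoints: 1.8125, 2.4375, 3.0625, 3.6875.
f(1.8125) = 27.203125, f(2.4375) = 40.953125, f(3.0625) = 57.828125, f(3.6875) = 77.828125.
Sum = Δx · [f(1.8125) + f(2.4375) + f(3.0625) + f(3.6875)].
Sum = 127.3828125.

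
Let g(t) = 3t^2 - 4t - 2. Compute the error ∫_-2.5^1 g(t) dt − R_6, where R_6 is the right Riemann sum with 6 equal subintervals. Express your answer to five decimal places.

8.08160

Exact integral: ∫_-2.5^1 g(t) dt = 20.125.
R_6 ≈ 12.0434028.
Error ≈ 20.125 − 12.0434028 ≈ 8.08160.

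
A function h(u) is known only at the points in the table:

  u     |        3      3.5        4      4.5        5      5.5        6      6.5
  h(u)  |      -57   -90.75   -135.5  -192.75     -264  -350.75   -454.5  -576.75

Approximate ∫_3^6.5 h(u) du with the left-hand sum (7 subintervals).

Δu = 0.5.
Sum = 0.5·[(-57) + (-90.75) + (-135.5) + (-192.75) + (-264) + (-350.75) + (-454.5)] = -772.625.

-772.625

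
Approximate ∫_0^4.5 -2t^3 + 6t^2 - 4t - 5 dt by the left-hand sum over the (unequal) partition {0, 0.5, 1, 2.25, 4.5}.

-26.0390625

Subinterval widths: 0.5, 0.5, 1.25, 2.25.
Left endpoints: 0, 0.5, 1, 2.25.
f(0) = -5, f(0.5) = -5.75, f(1) = -5, f(2.25) = -6.40625.
Sum = Σ Δt_i · f(t_i).
Sum = -26.0390625.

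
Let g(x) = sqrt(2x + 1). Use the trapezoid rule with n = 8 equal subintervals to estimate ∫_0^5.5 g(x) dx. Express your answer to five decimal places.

13.49578

Δx = (5.5 − 0)/8 = 0.6875.
g(0) ≈ 1.00000, g(0.6875) ≈ 1.54110, g(1.375) ≈ 1.93649, g(2.0625) ≈ 2.26385, g(2.75) ≈ 2.54951, g(3.4375) ≈ 2.80624, g(4.125) ≈ 3.04138, g(4.8125) ≈ 3.25960, g(5.5) ≈ 3.46410.
T_8 = (Δx/2)·[g(x_0) + 2g(x_1) + ... + 2g(x_{7}) + g(x_8)].
Sum ≈ 13.49578.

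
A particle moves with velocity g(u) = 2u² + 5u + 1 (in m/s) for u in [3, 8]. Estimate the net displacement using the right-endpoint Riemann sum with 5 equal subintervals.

535

Δu = (8 − 3)/5 = 1.
Right endpoints: 4, 5, 6, 7, 8.
g(4) = 53, g(5) = 76, g(6) = 103, g(7) = 134, g(8) = 169.
Sum = Δu · [g(4) + g(5) + g(6) + g(7) + g(8)].
Sum = 535.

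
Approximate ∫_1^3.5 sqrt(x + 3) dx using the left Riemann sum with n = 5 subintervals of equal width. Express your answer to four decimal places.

Δx = (3.5 − 1)/5 = 0.5.
Left endpoints: 1, 1.5, 2, 2.5, 3.
f(1) ≈ 2.0000, f(1.5) ≈ 2.1213, f(2) ≈ 2.2361, f(2.5) ≈ 2.3452, f(3) ≈ 2.4495.
Sum = Δx · [f(1) + f(1.5) + f(2) + f(2.5) + f(3)].
Sum ≈ 5.5760.

5.5760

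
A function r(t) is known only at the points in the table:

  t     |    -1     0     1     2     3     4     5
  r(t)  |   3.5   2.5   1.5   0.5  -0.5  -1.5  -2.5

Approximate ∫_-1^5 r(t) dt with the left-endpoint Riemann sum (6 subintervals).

Δt = 1.
Sum = 1·[3.5 + 2.5 + 1.5 + 0.5 + (-0.5) + (-1.5)] = 6.

6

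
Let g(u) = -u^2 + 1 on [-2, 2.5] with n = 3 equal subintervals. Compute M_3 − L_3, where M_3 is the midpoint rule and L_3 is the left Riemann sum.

0.84375

M_3 = -2.53125.
L_3 = -3.375.
M_3 − L_3 = 0.84375.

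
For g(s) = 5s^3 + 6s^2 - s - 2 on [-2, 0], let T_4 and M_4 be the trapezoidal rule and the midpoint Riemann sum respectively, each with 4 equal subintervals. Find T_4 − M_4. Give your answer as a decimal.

-1.125

T_4 = -6.75.
M_4 = -5.625.
T_4 − M_4 = -1.125.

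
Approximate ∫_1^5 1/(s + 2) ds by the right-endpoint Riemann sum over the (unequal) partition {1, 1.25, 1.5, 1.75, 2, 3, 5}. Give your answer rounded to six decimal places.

Subinterval widths: 0.25, 0.25, 0.25, 0.25, 1, 2.
Right endpoints: 1.25, 1.5, 1.75, 2, 3, 5.
f(1.25) = 4/13, f(1.5) = 2/7, f(1.75) = 4/15, f(2) = 0.25, f(3) = 0.2, f(5) = 1/7.
Sum = Σ Δs_i · f(s_i).
Sum ≈ 0.763233.

0.763233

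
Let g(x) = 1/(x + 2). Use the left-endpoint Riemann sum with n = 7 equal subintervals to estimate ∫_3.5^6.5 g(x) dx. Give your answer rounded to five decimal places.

Δx = (6.5 − 3.5)/7 = 3/7.
Left endpoints: 3.5, 55/14, 61/14, 67/14, 73/14, 79/14, 85/14.
g(3.5) = 2/11, g(55/14) = 14/83, g(61/14) = 14/89, g(67/14) = 14/95, g(73/14) = 14/101, g(79/14) = 14/107, g(85/14) = 14/113.
Sum = Δx · [g(3.5) + g(55/14) + g(61/14) + ...].
Sum ≈ 0.44936.

0.44936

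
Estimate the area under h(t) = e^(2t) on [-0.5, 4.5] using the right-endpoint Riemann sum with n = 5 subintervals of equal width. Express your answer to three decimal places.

9370.934

Δt = (4.5 − (-0.5))/5 = 1.
Right endpoints: 0.5, 1.5, 2.5, 3.5, 4.5.
h(0.5) ≈ 2.718, h(1.5) ≈ 20.086, h(2.5) ≈ 148.413, h(3.5) ≈ 1096.633, h(4.5) ≈ 8103.084.
Sum = Δt · [h(0.5) + h(1.5) + h(2.5) + h(3.5) + h(4.5)].
Sum ≈ 9370.934.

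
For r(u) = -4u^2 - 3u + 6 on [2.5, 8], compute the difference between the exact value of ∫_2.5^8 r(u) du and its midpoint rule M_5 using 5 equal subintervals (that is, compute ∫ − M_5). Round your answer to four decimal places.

-2.2183

Exact integral: ∫_2.5^8 r(u) du ≈ -715.458333.
M_5 = -713.24.
Error ≈ -715.458333 − (-713.24) ≈ -2.2183.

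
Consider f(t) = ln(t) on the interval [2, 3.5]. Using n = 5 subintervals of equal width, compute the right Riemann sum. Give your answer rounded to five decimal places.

Δt = (3.5 − 2)/5 = 0.3.
Right endpoints: 2.3, 2.6, 2.9, 3.2, 3.5.
f(2.3) ≈ 0.83291, f(2.6) ≈ 0.95551, f(2.9) ≈ 1.06471, f(3.2) ≈ 1.16315, f(3.5) ≈ 1.25276.
Sum = Δt · [f(2.3) + f(2.6) + f(2.9) + f(3.2) + f(3.5)].
Sum ≈ 1.58071.

1.58071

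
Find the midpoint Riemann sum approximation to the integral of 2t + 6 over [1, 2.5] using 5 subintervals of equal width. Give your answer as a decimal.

Δt = (2.5 − 1)/5 = 0.3.
Midpoints: 1.15, 1.45, 1.75, 2.05, 2.35.
f(1.15) = 8.3, f(1.45) = 8.9, f(1.75) = 9.5, f(2.05) = 10.1, f(2.35) = 10.7.
Sum = Δt · [f(1.15) + f(1.45) + f(1.75) + f(2.05) + f(2.35)].
Sum = 14.25.

14.25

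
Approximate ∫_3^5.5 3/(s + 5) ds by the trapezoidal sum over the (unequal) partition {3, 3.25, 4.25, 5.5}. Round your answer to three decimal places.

Subinterval widths: 0.25, 1, 1.25.
f(3) = 0.375, f(3.25) = 4/11, f(4.25) = 12/37, f(5.5) = 2/7.
On each subinterval the trapezoid contributes (Δs_i/2)·[f(s_{i-1}) + f(s_i)].
Sum ≈ 0.818.

0.818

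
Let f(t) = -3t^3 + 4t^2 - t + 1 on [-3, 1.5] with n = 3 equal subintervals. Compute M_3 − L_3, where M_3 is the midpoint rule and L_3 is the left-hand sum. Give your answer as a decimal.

-119.1796875

M_3 = 96.2578125.
L_3 = 215.4375.
M_3 − L_3 = -119.1796875.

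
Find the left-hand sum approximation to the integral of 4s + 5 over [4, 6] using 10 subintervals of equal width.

49.2

Δs = (6 − 4)/10 = 0.2.
Left endpoints: 4, 4.2, 4.4, 4.6, 4.8, 5, 5.2, 5.4, 5.6, 5.8.
f(4) = 21, f(4.2) = 21.8, f(4.4) = 22.6, f(4.6) = 23.4, f(4.8) = 24.2, f(5) = 25, f(5.2) = 25.8, f(5.4) = 26.6, f(5.6) = 27.4, f(5.8) = 28.2.
Sum = Δs · [f(4) + f(4.2) + f(4.4) + ...].
Sum = 49.2.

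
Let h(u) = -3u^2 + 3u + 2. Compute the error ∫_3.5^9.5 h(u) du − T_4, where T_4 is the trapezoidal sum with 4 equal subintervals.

6.75

Exact integral: ∫_3.5^9.5 h(u) du = -685.5.
T_4 = -692.25.
Error = -685.5 − (-692.25) = 6.75.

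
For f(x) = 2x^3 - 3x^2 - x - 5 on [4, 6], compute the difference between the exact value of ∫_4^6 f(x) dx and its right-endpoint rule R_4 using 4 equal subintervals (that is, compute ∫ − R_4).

-62.75

Exact integral: ∫_4^6 f(x) dx = 348.
R_4 = 410.75.
Error = 348 − 410.75 = -62.75.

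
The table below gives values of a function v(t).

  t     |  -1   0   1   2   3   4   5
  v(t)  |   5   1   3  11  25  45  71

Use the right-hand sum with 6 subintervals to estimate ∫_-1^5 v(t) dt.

Δt = 1.
Sum = 1·[1 + 3 + 11 + 25 + 45 + 71] = 156.

156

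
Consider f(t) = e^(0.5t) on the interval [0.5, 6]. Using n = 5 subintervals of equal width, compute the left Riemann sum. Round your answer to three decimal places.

28.205

Δt = (6 − 0.5)/5 = 1.1.
Left endpoints: 0.5, 1.6, 2.7, 3.8, 4.9.
f(0.5) ≈ 1.284, f(1.6) ≈ 2.226, f(2.7) ≈ 3.857, f(3.8) ≈ 6.686, f(4.9) ≈ 11.588.
Sum = Δt · [f(0.5) + f(1.6) + f(2.7) + f(3.8) + f(4.9)].
Sum ≈ 28.205.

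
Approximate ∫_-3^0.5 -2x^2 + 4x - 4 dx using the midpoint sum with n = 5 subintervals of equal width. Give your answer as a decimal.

-49.2975

Δx = (0.5 − (-3))/5 = 0.7.
Midpoints: -2.65, -1.95, -1.25, -0.55, 0.15.
f(-2.65) = -28.645, f(-1.95) = -19.405, f(-1.25) = -12.125, f(-0.55) = -6.805, f(0.15) = -3.445.
Sum = Δx · [f(-2.65) + f(-1.95) + f(-1.25) + f(-0.55) + f(0.15)].
Sum = -49.2975.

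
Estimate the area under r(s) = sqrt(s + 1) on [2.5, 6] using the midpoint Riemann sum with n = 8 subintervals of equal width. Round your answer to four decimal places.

Δs = (6 − 2.5)/8 = 0.4375.
Midpoints: 2.71875, 3.15625, 3.59375, 4.03125, 4.46875, 4.90625, 5.34375, 5.78125.
r(2.71875) ≈ 1.9284, r(3.15625) ≈ 2.0387, r(3.59375) ≈ 2.1433, r(4.03125) ≈ 2.2430, r(4.46875) ≈ 2.3385, r(4.90625) ≈ 2.4303, r(5.34375) ≈ 2.5187, r(5.78125) ≈ 2.6041.
Sum = Δs · [r(2.71875) + r(3.15625) + r(3.59375) + ...].
Sum ≈ 7.9822.

7.9822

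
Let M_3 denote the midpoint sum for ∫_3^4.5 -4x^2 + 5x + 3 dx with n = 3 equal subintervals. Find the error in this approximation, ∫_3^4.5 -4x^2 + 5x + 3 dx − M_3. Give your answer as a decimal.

-0.125

Exact integral: ∫_3^4.5 f(x) dx = -52.875.
M_3 = -52.75.
Error = -52.875 − (-52.75) = -0.125.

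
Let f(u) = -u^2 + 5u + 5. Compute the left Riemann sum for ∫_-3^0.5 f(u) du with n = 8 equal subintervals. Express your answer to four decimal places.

Δu = (0.5 − (-3))/8 = 0.4375.
Left endpoints: -3, -2.5625, -2.125, -1.6875, -1.25, -0.8125, -0.375, 0.0625.
f(-3) = -19, f(-2.5625) = -14.37890625, f(-2.125) = -10.140625, f(-1.6875) = -6.28515625, f(-1.25) = -2.8125, f(-0.8125) = 0.27734375, f(-0.375) = 2.984375, f(0.0625) = 5.30859375.
Sum = Δu · [f(-3) + f(-2.5625) + f(-2.125) + ...].
Sum ≈ -19.2705.

-19.2705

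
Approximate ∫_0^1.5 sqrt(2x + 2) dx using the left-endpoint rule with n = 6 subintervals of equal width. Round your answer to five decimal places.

2.67989

Δx = (1.5 − 0)/6 = 0.25.
Left endpoints: 0, 0.25, 0.5, 0.75, 1, 1.25.
f(0) ≈ 1.41421, f(0.25) ≈ 1.58114, f(0.5) ≈ 1.73205, f(0.75) ≈ 1.87083, f(1) ≈ 2.00000, f(1.25) ≈ 2.12132.
Sum = Δx · [f(0) + f(0.25) + f(0.5) + ...].
Sum ≈ 2.67989.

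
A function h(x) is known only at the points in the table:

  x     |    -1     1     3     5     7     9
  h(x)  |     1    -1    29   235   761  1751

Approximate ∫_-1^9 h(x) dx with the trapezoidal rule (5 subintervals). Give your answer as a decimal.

Δx = 2.
T_5 = (2/2)·[1 + 2·(-1) + 2·29 + 2·235 + 2·761 + 1751] = 3800.

3800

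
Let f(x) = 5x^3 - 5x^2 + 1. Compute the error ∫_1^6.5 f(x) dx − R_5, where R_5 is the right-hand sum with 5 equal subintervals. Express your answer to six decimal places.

-695.876042

Exact integral: ∫_1^6.5 f(x) dx ≈ 1779.53645833.
R_5 = 2475.4125.
Error ≈ 1779.53645833 − 2475.4125 ≈ -695.876042.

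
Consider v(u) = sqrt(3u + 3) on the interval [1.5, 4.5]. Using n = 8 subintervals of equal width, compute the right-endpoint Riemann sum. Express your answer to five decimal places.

Δu = (4.5 − 1.5)/8 = 0.375.
Right endpoints: 1.875, 2.25, 2.625, 3, 3.375, 3.75, 4.125, 4.5.
v(1.875) ≈ 2.93684, v(2.25) ≈ 3.12250, v(2.625) ≈ 3.29773, v(3) ≈ 3.46410, v(3.375) ≈ 3.62284, v(3.75) ≈ 3.77492, v(4.125) ≈ 3.92110, v(4.5) ≈ 4.06202.
Sum = Δu · [v(1.875) + v(2.25) + v(2.625) + ...].
Sum ≈ 10.57576.

10.57576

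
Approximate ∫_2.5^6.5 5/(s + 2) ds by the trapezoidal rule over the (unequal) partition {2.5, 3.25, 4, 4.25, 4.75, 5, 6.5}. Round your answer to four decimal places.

3.1916

Subinterval widths: 0.75, 0.75, 0.25, 0.5, 0.25, 1.5.
f(2.5) = 10/9, f(3.25) = 20/21, f(4) = 5/6, f(4.25) = 0.8, f(4.75) = 20/27, f(5) = 5/7, f(6.5) = 10/17.
On each subinterval the trapezoid contributes (Δs_i/2)·[f(s_{i-1}) + f(s_i)].
Sum ≈ 3.1916.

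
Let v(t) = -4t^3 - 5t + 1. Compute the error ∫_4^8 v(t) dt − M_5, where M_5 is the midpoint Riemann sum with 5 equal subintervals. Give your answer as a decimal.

-15.36

Exact integral: ∫_4^8 v(t) dt = -3956.
M_5 = -3940.64.
Error = -3956 − (-3940.64) = -15.36.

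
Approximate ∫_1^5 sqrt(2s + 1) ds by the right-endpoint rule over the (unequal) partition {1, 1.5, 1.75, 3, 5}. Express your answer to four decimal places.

11.4708

Subinterval widths: 0.5, 0.25, 1.25, 2.
Right endpoints: 1.5, 1.75, 3, 5.
f(1.5) ≈ 2.0000, f(1.75) ≈ 2.1213, f(3) ≈ 2.6458, f(5) ≈ 3.3166.
Sum = Σ Δs_i · f(s_i).
Sum ≈ 11.4708.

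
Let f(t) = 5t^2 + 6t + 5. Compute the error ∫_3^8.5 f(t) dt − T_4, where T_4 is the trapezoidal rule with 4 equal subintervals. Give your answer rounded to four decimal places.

-8.6654

Exact integral: ∫_3^8.5 f(t) dt ≈ 1195.791667.
T_4 = 1204.45703125.
Error ≈ 1195.791667 − 1204.45703125 ≈ -8.6654.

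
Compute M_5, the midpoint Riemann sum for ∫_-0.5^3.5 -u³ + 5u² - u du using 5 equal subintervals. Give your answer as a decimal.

Δu = (3.5 − (-0.5))/5 = 0.8.
Midpoints: -0.1, 0.7, 1.5, 2.3, 3.1.
f(-0.1) = 0.151, f(0.7) = 1.407, f(1.5) = 6.375, f(2.3) = 11.983, f(3.1) = 15.159.
Sum = Δu · [f(-0.1) + f(0.7) + f(1.5) + f(2.3) + f(3.1)].
Sum = 28.06.

28.06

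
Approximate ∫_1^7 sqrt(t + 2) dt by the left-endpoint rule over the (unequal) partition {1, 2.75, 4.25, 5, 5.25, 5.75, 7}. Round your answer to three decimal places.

Subinterval widths: 1.75, 1.5, 0.75, 0.25, 0.5, 1.25.
Left endpoints: 1, 2.75, 4.25, 5, 5.25, 5.75.
f(1) ≈ 1.732, f(2.75) ≈ 2.179, f(4.25) ≈ 2.500, f(5) ≈ 2.646, f(5.25) ≈ 2.693, f(5.75) ≈ 2.784.
Sum = Σ Δt_i · f(t_i).
Sum ≈ 13.663.

13.663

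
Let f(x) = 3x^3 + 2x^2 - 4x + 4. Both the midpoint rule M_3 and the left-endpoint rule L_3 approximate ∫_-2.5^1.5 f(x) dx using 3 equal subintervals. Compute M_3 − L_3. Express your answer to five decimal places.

M_3 ≈ 12.6481481.
L_3 ≈ -13.7962963.
M_3 − L_3 ≈ 26.44444.

26.44444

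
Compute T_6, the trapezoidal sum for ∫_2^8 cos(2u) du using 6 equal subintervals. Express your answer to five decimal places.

Δu = (8 − 2)/6 = 1.
f(2) ≈ -0.65364, f(3) ≈ 0.96017, f(4) ≈ -0.14550, f(5) ≈ -0.83907, f(6) ≈ 0.84385, f(7) ≈ 0.13674, f(8) ≈ -0.95766.
T_6 = (Δu/2)·[f(u_0) + 2f(u_1) + ... + 2f(u_{5}) + f(u_6)].
Sum ≈ 0.15054.

0.15054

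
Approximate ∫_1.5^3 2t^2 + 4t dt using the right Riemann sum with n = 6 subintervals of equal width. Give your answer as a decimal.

Δt = (3 − 1.5)/6 = 0.25.
Right endpoints: 1.75, 2, 2.25, 2.5, 2.75, 3.
f(1.75) = 13.125, f(2) = 16, f(2.25) = 19.125, f(2.5) = 22.5, f(2.75) = 26.125, f(3) = 30.
Sum = Δt · [f(1.75) + f(2) + f(2.25) + ...].
Sum = 31.71875.

31.71875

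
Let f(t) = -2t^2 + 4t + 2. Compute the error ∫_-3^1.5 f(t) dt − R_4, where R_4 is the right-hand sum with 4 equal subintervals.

-15.8203125

Exact integral: ∫_-3^1.5 f(t) dt = -24.75.
R_4 = -8.9296875.
Error = -24.75 − (-8.9296875) = -15.8203125.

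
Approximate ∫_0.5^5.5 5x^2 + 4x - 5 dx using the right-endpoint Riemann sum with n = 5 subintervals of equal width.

Δx = (5.5 − 0.5)/5 = 1.
Right endpoints: 1.5, 2.5, 3.5, 4.5, 5.5.
f(1.5) = 12.25, f(2.5) = 36.25, f(3.5) = 70.25, f(4.5) = 114.25, f(5.5) = 168.25.
Sum = Δx · [f(1.5) + f(2.5) + f(3.5) + f(4.5) + f(5.5)].
Sum = 401.25.

401.25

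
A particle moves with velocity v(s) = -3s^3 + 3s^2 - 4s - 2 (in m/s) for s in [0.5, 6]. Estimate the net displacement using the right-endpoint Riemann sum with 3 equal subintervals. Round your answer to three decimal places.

-1434.965

Δs = (6 − 0.5)/3 = 11/6.
Right endpoints: 7/3, 25/6, 6.
v(7/3) = -298/9, v(25/6) = -13219/72, v(6) = -566.
Sum = Δs · [v(7/3) + v(25/6) + v(6)].
Sum ≈ -1434.965.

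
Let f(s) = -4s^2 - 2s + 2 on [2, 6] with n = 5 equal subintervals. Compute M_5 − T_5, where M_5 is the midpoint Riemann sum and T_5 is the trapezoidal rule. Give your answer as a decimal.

M_5 = -300.48.
T_5 = -303.04.
M_5 − T_5 = 2.56.

2.56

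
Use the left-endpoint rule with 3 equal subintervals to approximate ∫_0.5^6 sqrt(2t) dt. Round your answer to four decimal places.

Δt = (6 − 0.5)/3 = 11/6.
Left endpoints: 0.5, 7/3, 25/6.
f(0.5) ≈ 1.0000, f(7/3) ≈ 2.1602, f(25/6) ≈ 2.8868.
Sum = Δt · [f(0.5) + f(7/3) + f(25/6)].
Sum ≈ 11.0862.

11.0862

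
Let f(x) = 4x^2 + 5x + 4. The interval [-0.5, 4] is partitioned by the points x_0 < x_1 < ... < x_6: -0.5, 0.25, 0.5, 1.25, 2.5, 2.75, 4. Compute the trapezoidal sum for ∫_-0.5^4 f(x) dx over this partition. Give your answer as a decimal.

Subinterval widths: 0.75, 0.25, 0.75, 1.25, 0.25, 1.25.
f(-0.5) = 2.5, f(0.25) = 5.5, f(0.5) = 7.5, f(1.25) = 16.5, f(2.5) = 41.5, f(2.75) = 48, f(4) = 88.
On each subinterval the trapezoid contributes (Δx_i/2)·[f(x_{i-1}) + f(x_i)].
Sum = 146.0625.

146.0625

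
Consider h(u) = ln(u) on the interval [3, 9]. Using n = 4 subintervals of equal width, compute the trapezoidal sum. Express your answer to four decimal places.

Δu = (9 − 3)/4 = 1.5.
h(3) ≈ 1.0986, h(4.5) ≈ 1.5041, h(6) ≈ 1.7918, h(7.5) ≈ 2.0149, h(9) ≈ 2.1972.
T_4 = (Δu/2)·[h(u_0) + 2h(u_1) + 2h(u_2) + 2h(u_3) + h(u_4)].
Sum ≈ 10.4380.

10.4380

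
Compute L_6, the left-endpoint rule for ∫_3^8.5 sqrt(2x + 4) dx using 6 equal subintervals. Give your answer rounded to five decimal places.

Δx = (8.5 − 3)/6 = 11/12.
Left endpoints: 3, 47/12, 29/6, 5.75, 20/3, 91/12.
f(3) ≈ 3.16228, f(47/12) ≈ 3.43996, f(29/6) ≈ 3.69685, f(5.75) ≈ 3.93700, f(20/3) ≈ 4.16333, f(91/12) ≈ 4.37798.
Sum = Δx · [f(3) + f(47/12) + f(29/6) + ...].
Sum ≈ 20.87928.

20.87928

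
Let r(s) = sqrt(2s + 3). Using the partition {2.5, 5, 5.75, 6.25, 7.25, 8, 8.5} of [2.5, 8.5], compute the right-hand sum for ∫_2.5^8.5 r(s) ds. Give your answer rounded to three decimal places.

23.527

Subinterval widths: 2.5, 0.75, 0.5, 1, 0.75, 0.5.
Right endpoints: 5, 5.75, 6.25, 7.25, 8, 8.5.
r(5) ≈ 3.606, r(5.75) ≈ 3.808, r(6.25) ≈ 3.937, r(7.25) ≈ 4.183, r(8) ≈ 4.359, r(8.5) ≈ 4.472.
Sum = Σ Δs_i · r(s_i).
Sum ≈ 23.527.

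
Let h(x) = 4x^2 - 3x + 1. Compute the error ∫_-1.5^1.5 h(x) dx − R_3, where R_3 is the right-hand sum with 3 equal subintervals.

Exact integral: ∫_-1.5^1.5 h(x) dx = 12.
R_3 = 9.5.
Error = 12 − 9.5 = 2.5.

2.5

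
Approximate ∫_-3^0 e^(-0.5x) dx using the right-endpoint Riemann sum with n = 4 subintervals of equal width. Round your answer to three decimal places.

Δx = (0 − (-3))/4 = 0.75.
Right endpoints: -2.25, -1.5, -0.75, 0.
f(-2.25) ≈ 3.080, f(-1.5) ≈ 2.117, f(-0.75) ≈ 1.455, f(0) ≈ 1.000.
Sum = Δx · [f(-2.25) + f(-1.5) + f(-0.75) + f(0)].
Sum ≈ 5.739.

5.739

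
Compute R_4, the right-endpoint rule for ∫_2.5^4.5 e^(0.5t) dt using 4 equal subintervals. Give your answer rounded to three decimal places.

Δt = (4.5 − 2.5)/4 = 0.5.
Right endpoints: 3, 3.5, 4, 4.5.
f(3) ≈ 4.482, f(3.5) ≈ 5.755, f(4) ≈ 7.389, f(4.5) ≈ 9.488.
Sum = Δt · [f(3) + f(3.5) + f(4) + f(4.5)].
Sum ≈ 13.557.

13.557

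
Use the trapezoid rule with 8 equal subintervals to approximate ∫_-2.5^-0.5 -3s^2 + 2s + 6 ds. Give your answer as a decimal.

-9.5625

Δs = (-0.5 − (-2.5))/8 = 0.25.
f(-2.5) = -17.75, f(-2.25) = -13.6875, f(-2) = -10, f(-1.75) = -6.6875, f(-1.5) = -3.75, f(-1.25) = -1.1875, f(-1) = 1, f(-0.75) = 2.8125, f(-0.5) = 4.25.
T_8 = (Δs/2)·[f(s_0) + 2f(s_1) + ... + 2f(s_{7}) + f(s_8)].
Sum = -9.5625.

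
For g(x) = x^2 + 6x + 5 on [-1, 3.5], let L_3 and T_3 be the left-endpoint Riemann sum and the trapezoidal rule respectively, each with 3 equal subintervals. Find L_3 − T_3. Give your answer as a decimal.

L_3 = 43.875.
T_3 = 72.5625.
L_3 − T_3 = -28.6875.

-28.6875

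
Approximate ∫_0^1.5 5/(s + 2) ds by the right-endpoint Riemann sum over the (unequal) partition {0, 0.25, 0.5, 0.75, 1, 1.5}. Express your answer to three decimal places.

2.641

Subinterval widths: 0.25, 0.25, 0.25, 0.25, 0.5.
Right endpoints: 0.25, 0.5, 0.75, 1, 1.5.
f(0.25) = 20/9, f(0.5) = 2, f(0.75) = 20/11, f(1) = 5/3, f(1.5) = 10/7.
Sum = Σ Δs_i · f(s_i).
Sum ≈ 2.641.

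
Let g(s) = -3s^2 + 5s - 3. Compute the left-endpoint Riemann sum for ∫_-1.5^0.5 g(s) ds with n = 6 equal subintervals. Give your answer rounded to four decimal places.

Δs = (0.5 − (-1.5))/6 = 1/3.
Left endpoints: -1.5, -7/6, -5/6, -0.5, -1/6, 1/6.
g(-1.5) = -17.25, g(-7/6) = -155/12, g(-5/6) = -9.25, g(-0.5) = -6.25, g(-1/6) = -47/12, g(1/6) = -2.25.
Sum = Δs · [g(-1.5) + g(-7/6) + g(-5/6) + ...].
Sum ≈ -17.2778.

-17.2778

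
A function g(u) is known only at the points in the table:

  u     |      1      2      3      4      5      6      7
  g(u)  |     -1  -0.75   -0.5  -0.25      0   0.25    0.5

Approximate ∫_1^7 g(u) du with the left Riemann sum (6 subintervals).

Δu = 1.
Sum = 1·[(-1) + (-0.75) + (-0.5) + (-0.25) + 0 + 0.25] = -2.25.

-2.25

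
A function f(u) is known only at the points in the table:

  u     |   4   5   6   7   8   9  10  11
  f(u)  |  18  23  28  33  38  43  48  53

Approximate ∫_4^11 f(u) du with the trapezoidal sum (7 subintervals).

248.5

Δu = 1.
T_7 = (1/2)·[18 + 2·23 + 2·28 + 2·33 + 2·38 + 2·43 + 2·48 + 53] = 248.5.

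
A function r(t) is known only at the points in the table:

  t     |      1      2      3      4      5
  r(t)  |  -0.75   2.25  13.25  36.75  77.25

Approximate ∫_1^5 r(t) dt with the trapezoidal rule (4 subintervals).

Δt = 1.
T_4 = (1/2)·[(-0.75) + 2·2.25 + 2·13.25 + 2·36.75 + 77.25] = 90.5.

90.5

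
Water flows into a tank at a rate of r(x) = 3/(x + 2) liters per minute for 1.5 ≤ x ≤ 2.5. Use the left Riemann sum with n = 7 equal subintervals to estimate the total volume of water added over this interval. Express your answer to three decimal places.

0.768

Δx = (2.5 − 1.5)/7 = 1/7.
Left endpoints: 1.5, 23/14, 25/14, 27/14, 29/14, 31/14, 33/14.
r(1.5) = 6/7, r(23/14) = 14/17, r(25/14) = 42/53, r(27/14) = 42/55, r(29/14) = 14/19, r(31/14) = 42/59, r(33/14) = 42/61.
Sum = Δx · [r(1.5) + r(23/14) + r(25/14) + ...].
Sum ≈ 0.768.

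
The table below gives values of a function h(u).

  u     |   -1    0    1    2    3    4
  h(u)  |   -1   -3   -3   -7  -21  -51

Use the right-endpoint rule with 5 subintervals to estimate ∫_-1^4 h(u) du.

-85

Δu = 1.
Sum = 1·[(-3) + (-3) + (-7) + (-21) + (-51)] = -85.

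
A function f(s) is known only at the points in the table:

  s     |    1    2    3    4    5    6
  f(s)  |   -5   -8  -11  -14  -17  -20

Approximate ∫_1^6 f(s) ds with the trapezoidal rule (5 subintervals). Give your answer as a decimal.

-62.5

Δs = 1.
T_5 = (1/2)·[(-5) + 2·(-8) + 2·(-11) + 2·(-14) + 2·(-17) + (-20)] = -62.5.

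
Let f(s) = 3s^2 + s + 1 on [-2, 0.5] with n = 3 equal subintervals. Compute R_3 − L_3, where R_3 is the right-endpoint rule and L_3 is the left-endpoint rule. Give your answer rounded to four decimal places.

R_3 ≈ 5.972222.
L_3 ≈ 13.263889.
R_3 − L_3 ≈ -7.2917.

-7.2917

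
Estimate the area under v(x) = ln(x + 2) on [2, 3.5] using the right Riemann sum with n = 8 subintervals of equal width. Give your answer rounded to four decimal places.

2.3606

Δx = (3.5 − 2)/8 = 0.1875.
Right endpoints: 2.1875, 2.375, 2.5625, 2.75, 2.9375, 3.125, 3.3125, 3.5.
v(2.1875) ≈ 1.4321, v(2.375) ≈ 1.4759, v(2.5625) ≈ 1.5179, v(2.75) ≈ 1.5581, v(2.9375) ≈ 1.5969, v(3.125) ≈ 1.6341, v(3.3125) ≈ 1.6701, v(3.5) ≈ 1.7047.
Sum = Δx · [v(2.1875) + v(2.375) + v(2.5625) + ...].
Sum ≈ 2.3606.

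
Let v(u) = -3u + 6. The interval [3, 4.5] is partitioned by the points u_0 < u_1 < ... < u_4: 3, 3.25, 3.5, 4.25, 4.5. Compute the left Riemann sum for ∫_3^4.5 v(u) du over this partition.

-6.75

Subinterval widths: 0.25, 0.25, 0.75, 0.25.
Left endpoints: 3, 3.25, 3.5, 4.25.
v(3) = -3, v(3.25) = -3.75, v(3.5) = -4.5, v(4.25) = -6.75.
Sum = Σ Δu_i · v(u_i).
Sum = -6.75.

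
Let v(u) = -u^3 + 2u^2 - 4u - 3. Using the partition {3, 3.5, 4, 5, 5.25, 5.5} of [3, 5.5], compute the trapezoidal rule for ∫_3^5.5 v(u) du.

Subinterval widths: 0.5, 0.5, 1, 0.25, 0.25.
v(3) = -24, v(3.5) = -35.375, v(4) = -51, v(5) = -98, v(5.25) = -113.578125, v(5.5) = -130.875.
On each subinterval the trapezoid contributes (Δu_i/2)·[v(u_{i-1}) + v(u_i)].
Sum = -167.94140625.

-167.94140625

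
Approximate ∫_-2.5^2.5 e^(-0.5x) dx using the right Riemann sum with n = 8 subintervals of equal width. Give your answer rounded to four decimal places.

5.4585

Δx = (2.5 − (-2.5))/8 = 0.625.
Right endpoints: -1.875, -1.25, -0.625, 0, 0.625, 1.25, 1.875, 2.5.
f(-1.875) ≈ 2.5536, f(-1.25) ≈ 1.8682, f(-0.625) ≈ 1.3668, f(0) ≈ 1.0000, f(0.625) ≈ 0.7316, f(1.25) ≈ 0.5353, f(1.875) ≈ 0.3916, f(2.5) ≈ 0.2865.
Sum = Δx · [f(-1.875) + f(-1.25) + f(-0.625) + ...].
Sum ≈ 5.4585.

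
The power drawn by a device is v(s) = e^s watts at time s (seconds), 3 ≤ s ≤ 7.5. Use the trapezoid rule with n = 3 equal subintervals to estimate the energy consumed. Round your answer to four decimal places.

Δs = (7.5 − 3)/3 = 1.5.
v(3) ≈ 20.0855, v(4.5) ≈ 90.0171, v(6) ≈ 403.4288, v(7.5) ≈ 1808.0424.
T_3 = (Δs/2)·[v(s_0) + 2v(s_1) + 2v(s_2) + v(s_3)].
Sum ≈ 2111.2649.

2111.2649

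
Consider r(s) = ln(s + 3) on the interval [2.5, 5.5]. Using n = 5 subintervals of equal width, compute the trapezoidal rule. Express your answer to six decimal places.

5.812524

Δs = (5.5 − 2.5)/5 = 0.6.
r(2.5) ≈ 1.704748, r(3.1) ≈ 1.808289, r(3.7) ≈ 1.902108, r(4.3) ≈ 1.987874, r(4.9) ≈ 2.066863, r(5.5) ≈ 2.140066.
T_5 = (Δs/2)·[r(s_0) + 2r(s_1) + ... + 2r(s_{4}) + r(s_5)].
Sum ≈ 5.812524.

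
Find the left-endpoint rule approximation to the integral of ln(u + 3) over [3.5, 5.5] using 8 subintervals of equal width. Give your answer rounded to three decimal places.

Δu = (5.5 − 3.5)/8 = 0.25.
Left endpoints: 3.5, 3.75, 4, 4.25, 4.5, 4.75, 5, 5.25.
f(3.5) ≈ 1.872, f(3.75) ≈ 1.910, f(4) ≈ 1.946, f(4.25) ≈ 1.981, f(4.5) ≈ 2.015, f(4.75) ≈ 2.048, f(5) ≈ 2.079, f(5.25) ≈ 2.110.
Sum = Δu · [f(3.5) + f(3.75) + f(4) + ...].
Sum ≈ 3.990.

3.990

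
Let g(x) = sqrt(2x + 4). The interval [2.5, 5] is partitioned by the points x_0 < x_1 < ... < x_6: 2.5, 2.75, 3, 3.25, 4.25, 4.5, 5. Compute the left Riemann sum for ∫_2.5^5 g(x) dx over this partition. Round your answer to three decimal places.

8.238

Subinterval widths: 0.25, 0.25, 0.25, 1, 0.25, 0.5.
Left endpoints: 2.5, 2.75, 3, 3.25, 4.25, 4.5.
g(2.5) ≈ 3.000, g(2.75) ≈ 3.082, g(3) ≈ 3.162, g(3.25) ≈ 3.240, g(4.25) ≈ 3.536, g(4.5) ≈ 3.606.
Sum = Σ Δx_i · g(x_i).
Sum ≈ 8.238.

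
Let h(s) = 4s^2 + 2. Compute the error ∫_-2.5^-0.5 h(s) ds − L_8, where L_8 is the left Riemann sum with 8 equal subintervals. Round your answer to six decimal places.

Exact integral: ∫_-2.5^-0.5 h(s) ds ≈ 24.66666667.
L_8 = 27.75.
Error ≈ 24.66666667 − 27.75 ≈ -3.083333.

-3.083333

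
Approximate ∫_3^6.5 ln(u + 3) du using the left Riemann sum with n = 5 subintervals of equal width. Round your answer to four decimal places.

6.9734

Δu = (6.5 − 3)/5 = 0.7.
Left endpoints: 3, 3.7, 4.4, 5.1, 5.8.
f(3) ≈ 1.7918, f(3.7) ≈ 1.9021, f(4.4) ≈ 2.0015, f(5.1) ≈ 2.0919, f(5.8) ≈ 2.1748.
Sum = Δu · [f(3) + f(3.7) + f(4.4) + f(5.1) + f(5.8)].
Sum ≈ 6.9734.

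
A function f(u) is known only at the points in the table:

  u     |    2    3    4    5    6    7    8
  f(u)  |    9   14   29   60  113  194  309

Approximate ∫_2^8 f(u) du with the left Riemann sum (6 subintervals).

419

Δu = 1.
Sum = 1·[9 + 14 + 29 + 60 + 113 + 194] = 419.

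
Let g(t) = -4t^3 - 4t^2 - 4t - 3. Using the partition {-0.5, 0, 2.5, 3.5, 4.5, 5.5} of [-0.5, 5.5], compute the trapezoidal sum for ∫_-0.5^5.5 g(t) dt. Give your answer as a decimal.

-1290.5

Subinterval widths: 0.5, 2.5, 1, 1, 1.
g(-0.5) = -1.5, g(0) = -3, g(2.5) = -100.5, g(3.5) = -237.5, g(4.5) = -466.5, g(5.5) = -811.5.
On each subinterval the trapezoid contributes (Δt_i/2)·[g(t_{i-1}) + g(t_i)].
Sum = -1290.5.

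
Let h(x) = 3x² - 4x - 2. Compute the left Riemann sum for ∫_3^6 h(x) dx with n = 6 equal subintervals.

112.125

Δx = (6 − 3)/6 = 0.5.
Left endpoints: 3, 3.5, 4, 4.5, 5, 5.5.
h(3) = 13, h(3.5) = 20.75, h(4) = 30, h(4.5) = 40.75, h(5) = 53, h(5.5) = 66.75.
Sum = Δx · [h(3) + h(3.5) + h(4) + ...].
Sum = 112.125.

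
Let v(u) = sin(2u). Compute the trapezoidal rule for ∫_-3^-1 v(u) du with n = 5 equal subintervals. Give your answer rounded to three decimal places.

Δu = (-1 − (-3))/5 = 0.4.
v(-3) ≈ 0.279, v(-2.6) ≈ 0.883, v(-2.2) ≈ 0.952, v(-1.8) ≈ 0.443, v(-1.4) ≈ -0.335, v(-1) ≈ -0.909.
T_5 = (Δu/2)·[v(u_0) + 2v(u_1) + ... + 2v(u_{4}) + v(u_5)].
Sum ≈ 0.651.

0.651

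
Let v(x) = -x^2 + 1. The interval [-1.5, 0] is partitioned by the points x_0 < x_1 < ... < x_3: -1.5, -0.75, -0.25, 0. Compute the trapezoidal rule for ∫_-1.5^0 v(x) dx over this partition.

0.28125

Subinterval widths: 0.75, 0.5, 0.25.
v(-1.5) = -1.25, v(-0.75) = 0.4375, v(-0.25) = 0.9375, v(0) = 1.
On each subinterval the trapezoid contributes (Δx_i/2)·[v(x_{i-1}) + v(x_i)].
Sum = 0.28125.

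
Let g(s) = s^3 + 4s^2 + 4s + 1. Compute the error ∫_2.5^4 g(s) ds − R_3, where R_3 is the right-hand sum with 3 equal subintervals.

-24.203125

Exact integral: ∫_2.5^4 g(s) ds = 139.734375.
R_3 = 163.9375.
Error = 139.734375 − 163.9375 = -24.203125.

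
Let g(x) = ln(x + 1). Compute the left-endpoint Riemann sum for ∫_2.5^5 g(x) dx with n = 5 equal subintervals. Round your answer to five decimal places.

3.72866

Δx = (5 − 2.5)/5 = 0.5.
Left endpoints: 2.5, 3, 3.5, 4, 4.5.
g(2.5) ≈ 1.25276, g(3) ≈ 1.38629, g(3.5) ≈ 1.50408, g(4) ≈ 1.60944, g(4.5) ≈ 1.70475.
Sum = Δx · [g(2.5) + g(3) + g(3.5) + g(4) + g(4.5)].
Sum ≈ 3.72866.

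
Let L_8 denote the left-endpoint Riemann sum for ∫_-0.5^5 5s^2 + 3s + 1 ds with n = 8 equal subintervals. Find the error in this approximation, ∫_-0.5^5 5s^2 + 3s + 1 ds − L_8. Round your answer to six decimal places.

46.044596

Exact integral: ∫_-0.5^5 f(s) ds ≈ 251.16666667.
L_8 ≈ 205.12207031.
Error ≈ 251.16666667 − 205.12207031 ≈ 46.044596.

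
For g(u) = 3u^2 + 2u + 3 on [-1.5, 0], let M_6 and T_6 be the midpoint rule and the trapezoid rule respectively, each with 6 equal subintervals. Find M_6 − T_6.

M_6 = 5.6015625.
T_6 = 5.671875.
M_6 − T_6 = -0.0703125.

-0.0703125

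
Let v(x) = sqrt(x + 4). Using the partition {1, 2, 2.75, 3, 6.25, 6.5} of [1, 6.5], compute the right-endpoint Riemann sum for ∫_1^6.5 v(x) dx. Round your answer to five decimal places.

Subinterval widths: 1, 0.75, 0.25, 3.25, 0.25.
Right endpoints: 2, 2.75, 3, 6.25, 6.5.
v(2) ≈ 2.44949, v(2.75) ≈ 2.59808, v(3) ≈ 2.64575, v(6.25) ≈ 3.20156, v(6.5) ≈ 3.24037.
Sum = Σ Δx_i · v(x_i).
Sum ≈ 16.27465.

16.27465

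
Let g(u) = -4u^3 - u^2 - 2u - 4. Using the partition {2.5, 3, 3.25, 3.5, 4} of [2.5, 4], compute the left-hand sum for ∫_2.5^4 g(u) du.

-207.59375

Subinterval widths: 0.5, 0.25, 0.25, 0.5.
Left endpoints: 2.5, 3, 3.25, 3.5.
g(2.5) = -77.75, g(3) = -127, g(3.25) = -158.375, g(3.5) = -194.75.
Sum = Σ Δu_i · g(u_i).
Sum = -207.59375.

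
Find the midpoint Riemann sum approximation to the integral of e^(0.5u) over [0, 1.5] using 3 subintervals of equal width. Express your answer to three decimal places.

2.228

Δu = (1.5 − 0)/3 = 0.5.
Midpoints: 0.25, 0.75, 1.25.
f(0.25) ≈ 1.133, f(0.75) ≈ 1.455, f(1.25) ≈ 1.868.
Sum = Δu · [f(0.25) + f(0.75) + f(1.25)].
Sum ≈ 2.228.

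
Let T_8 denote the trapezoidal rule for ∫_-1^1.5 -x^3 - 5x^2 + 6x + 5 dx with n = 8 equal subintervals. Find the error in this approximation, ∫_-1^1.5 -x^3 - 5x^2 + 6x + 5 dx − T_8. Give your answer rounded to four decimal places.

Exact integral: ∫_-1^1.5 f(x) dx ≈ 7.942708.
T_8 ≈ 7.708740.
Error ≈ 7.942708 − 7.708740 ≈ 0.2340.

0.2340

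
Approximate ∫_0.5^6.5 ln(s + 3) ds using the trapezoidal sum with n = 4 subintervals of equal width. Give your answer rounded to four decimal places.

10.9691

Δs = (6.5 − 0.5)/4 = 1.5.
f(0.5) ≈ 1.2528, f(2) ≈ 1.6094, f(3.5) ≈ 1.8718, f(5) ≈ 2.0794, f(6.5) ≈ 2.2513.
T_4 = (Δs/2)·[f(s_0) + 2f(s_1) + 2f(s_2) + 2f(s_3) + f(s_4)].
Sum ≈ 10.9691.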